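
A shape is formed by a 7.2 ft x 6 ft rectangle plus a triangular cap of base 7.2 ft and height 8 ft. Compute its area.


Composite shape: rectangle + triangle
Rectangle area = 7.2 * 6 = 43.2
Triangle area = 0.5 * 7.2 * 8 = 28.8
Total = 43.2 + 28.8
Total = 72
72 ft^2


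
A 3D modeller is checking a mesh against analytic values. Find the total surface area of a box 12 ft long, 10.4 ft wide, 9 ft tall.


Shape: rectangular prism
l = 12 ft, w = 10.4 ft, h = 9 ft
Formula: SA = 2(lw + lh + wh)
lw = 124.8, lh = 108, wh = 93.6
lw + lh + wh = 326.4
SA = 2 * 326.4
SA = 652.8
652.8 ft^2


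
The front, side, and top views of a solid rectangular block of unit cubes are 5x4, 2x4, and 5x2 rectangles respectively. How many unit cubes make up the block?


Orthographic views of a solid rectangular block:
Front view 5 x 4 -> length = 5, height = 4
Side view 2 x 4 -> width = 2, height = 4 (consistent)
Top view 5 x 2 -> confirms length = 5, width = 2
The block is 5 x 2 x 4.
Total unit cubes = 5 * 2 * 4 = 40
40 unit cubes


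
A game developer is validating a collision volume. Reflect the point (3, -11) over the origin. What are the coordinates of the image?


Transformation: reflection
Original point: (3, -11)
Rule for reflection through the origin: (x, y) -> (-x, -y)
Apply: (3, -11) -> (-3, 11)
(-3, 11)


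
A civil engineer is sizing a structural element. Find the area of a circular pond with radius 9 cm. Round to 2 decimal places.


Shape: circle
Radius r = 9 cm
Formula: A = pi * r^2
r^2 = 9^2 = 81
A = pi * 81
A = 254.47
254.47 cm^2


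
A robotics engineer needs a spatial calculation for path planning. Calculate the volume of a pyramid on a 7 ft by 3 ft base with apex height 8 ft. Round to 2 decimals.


Shape: rectangular pyramid
Base: 7 ft x 3 ft, Height h = 8 ft
Formula: V = (1/3) * base_area * h
base_area = 7 * 3 = 21
base_area * h = 21 * 8 = 168
V = 168 / 3
V = 56
56 ft^3


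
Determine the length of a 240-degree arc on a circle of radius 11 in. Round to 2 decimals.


Shape: circular arc
Radius r = 11 in, Angle = 240 degrees
Formula: L = (angle/360) * 2 * pi * r
2 * pi * r = 22 * pi
L = (240/360) * 22 * pi
L = 14.666667 * pi
L = 46.08
46.08 in


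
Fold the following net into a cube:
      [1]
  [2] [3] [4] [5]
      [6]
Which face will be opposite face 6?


Net: cross layout. Take square 3 as the base (bottom).
Fold the four squares in the horizontal row up around 3: 2 -> left, 4 -> right, 5 wraps to the top.
Fold 1 and 6 up from 3: 1 -> back, 6 -> front.
Opposite pairs are therefore: (1, 6), (2, 4), (3, 5).
Face 6 is opposite face 1.
face 1


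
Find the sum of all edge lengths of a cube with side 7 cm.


Shape: cube
Side s = 7 cm
A cube has 12 edges, all equal.
Formula: total edge length = 12 * s
Total = 12 * 7
Total = 84
84 cm


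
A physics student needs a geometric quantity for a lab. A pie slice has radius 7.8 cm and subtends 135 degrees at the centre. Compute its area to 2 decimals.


Shape: circular sector
Radius r = 7.8 cm, Angle = 135 degrees
Formula: A = (angle/360) * pi * r^2
r^2 = 60.84
Fraction of circle = 135/360
A = (135/360) * pi * 60.84
A = 22.815 * pi
A = 71.68
71.68 cm^2


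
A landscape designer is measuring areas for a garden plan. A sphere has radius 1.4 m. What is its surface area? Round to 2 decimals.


Shape: sphere
Radius r = 1.4 m
Formula: SA = 4 * pi * r^2
r^2 = 1.96
SA = 4 * pi * 1.96
SA = 7.84 * pi
SA = 24.63
24.63 m^2


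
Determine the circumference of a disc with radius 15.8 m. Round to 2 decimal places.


Shape: circle
Radius r = 15.8 m
Formula: C = 2 * pi * r
C = 2 * pi * 15.8
C = 31.6 * pi
C = 99.27
99.27 m


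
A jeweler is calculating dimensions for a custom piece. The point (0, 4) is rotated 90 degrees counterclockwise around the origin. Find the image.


Transformation: rotation about the origin
Original point: (0, 4)
Rule for 90 deg counterclockwise: (x, y) -> (-y, x)
Apply: (0, 4) -> (-4, 0)
(-4, 0)


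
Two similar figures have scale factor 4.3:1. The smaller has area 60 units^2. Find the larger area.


Linear scale factor k = 4.3
Original area = 60 units^2
Rule: under a linear scaling by k, areas scale by k^2.
k^2 = 4.3^2 = 18.49
New area = 60 * 18.49
New area = 1109.4
1109.4 units^2


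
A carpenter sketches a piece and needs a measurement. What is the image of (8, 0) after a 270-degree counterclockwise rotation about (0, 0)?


Transformation: rotation about the origin
Original point: (8, 0)
Rule for 270 deg counterclockwise: (x, y) -> (y, -x)
Apply: (8, 0) -> (0, -8)
(0, -8)


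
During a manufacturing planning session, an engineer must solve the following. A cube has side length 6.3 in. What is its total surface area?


Shape: cube
Side s = 6.3 in
A cube has 6 square faces.
Formula: SA = 6 * s^2
s^2 = 39.69
SA = 6 * 39.69
SA = 238.14
238.14 in^2


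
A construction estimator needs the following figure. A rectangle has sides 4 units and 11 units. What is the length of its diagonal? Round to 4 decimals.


Shape: rectangle (diagonal via Pythagoras)
Sides: 4 units and 11 units
Formula: d = sqrt(l^2 + w^2)
l^2 = 16, w^2 = 121
l^2 + w^2 = 137
d = sqrt(137)
d = 11.7047
11.7047 units


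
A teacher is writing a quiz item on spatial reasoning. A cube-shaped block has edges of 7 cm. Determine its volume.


Shape: cube
Side s = 7 cm
Formula: V = s^3
V = 7 * 7 * 7
V = 49 * 7
V = 343
343 cm^3


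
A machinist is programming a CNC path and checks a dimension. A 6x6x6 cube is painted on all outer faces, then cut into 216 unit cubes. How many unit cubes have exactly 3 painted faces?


Large cube: 6 x 6 x 6, cut into unit cubes.
Cubes with 3 painted faces are at the corners. A cube always has 8 corners.
Count = 8
8 unit cubes


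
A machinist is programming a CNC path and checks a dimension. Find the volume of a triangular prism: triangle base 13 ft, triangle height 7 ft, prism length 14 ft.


Shape: triangular prism
Triangle base = 13 ft, triangle height = 7 ft, prism length L = 14 ft
Formula: V = (1/2 * b * h_tri) * L
Cross-section area = 0.5 * 13 * 7 = 45.5
V = 45.5 * 14
V = 637
637 ft^3


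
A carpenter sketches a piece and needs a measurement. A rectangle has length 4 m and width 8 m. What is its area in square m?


Shape: rectangle
Length l = 4 m, Width w = 8 m
Formula: A = l * w
A = 4 * 8
A = 32
32 m^2


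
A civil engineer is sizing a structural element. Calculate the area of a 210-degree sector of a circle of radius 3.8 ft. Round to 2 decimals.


Shape: circular sector
Radius r = 3.8 ft, Angle = 210 degrees
Formula: A = (angle/360) * pi * r^2
r^2 = 14.44
Fraction of circle = 210/360
A = (210/360) * pi * 14.44
A = 8.423333 * pi
A = 26.46
26.46 ft^2


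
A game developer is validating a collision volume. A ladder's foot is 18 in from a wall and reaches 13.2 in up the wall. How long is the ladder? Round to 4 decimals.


Shape: right triangle
Legs a = 18 in, b = 13.2 in
Formula: c = sqrt(a^2 + b^2)
a^2 = 324, b^2 = 174.24
a^2 + b^2 = 498.24
c = sqrt(498.24)
c = 22.3213
22.3213 in


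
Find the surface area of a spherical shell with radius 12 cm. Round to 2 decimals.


Shape: sphere
Radius r = 12 cm
Formula: SA = 4 * pi * r^2
r^2 = 144
SA = 4 * pi * 144
SA = 576 * pi
SA = 1809.56
1809.56 cm^2


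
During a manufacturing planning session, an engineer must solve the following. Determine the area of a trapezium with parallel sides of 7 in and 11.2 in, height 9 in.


Shape: trapezoid
Parallel sides a = 7 in, b = 11.2 in; Height h = 9 in
Formula: A = (a + b) * h / 2
a + b = 7 + 11.2 = 18.2
A = 18.2 * 9 / 2
A = 163.8 / 2
A = 81.9
81.9 in^2


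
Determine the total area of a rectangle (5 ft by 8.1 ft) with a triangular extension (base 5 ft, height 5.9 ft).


Composite shape: rectangle + triangle
Rectangle area = 5 * 8.1 = 40.5
Triangle area = 0.5 * 5 * 5.9 = 14.75
Total = 40.5 + 14.75
Total = 55.25
55.25 ft^2


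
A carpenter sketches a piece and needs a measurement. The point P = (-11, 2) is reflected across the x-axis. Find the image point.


Transformation: reflection
Original point: (-11, 2)
Rule for reflection over the x-axis: (x, y) -> (x, -y)
Apply: (-11, 2) -> (-11, -2)
(-11, -2)


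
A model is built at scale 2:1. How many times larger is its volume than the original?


Linear scale factor k = 2
Rule: under a linear scaling by k, volumes scale by k^3.
k^3 = 2 * 2 * 2
k^3 = 4 * 2
k^3 = 8
Volume scales by a factor of 8.
8 (dimensionless)


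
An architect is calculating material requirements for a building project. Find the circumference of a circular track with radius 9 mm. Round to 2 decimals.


Shape: circle
Radius r = 9 mm
Formula: C = 2 * pi * r
C = 2 * pi * 9
C = 18 * pi
C = 56.55
56.55 mm


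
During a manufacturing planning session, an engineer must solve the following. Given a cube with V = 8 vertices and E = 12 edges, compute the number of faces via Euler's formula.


Polyhedron: cube
Euler's formula for convex polyhedra: V - E + F = 2
Given: V = 8 vertices and E = 12 edges
Solve for F:
F = 2 + E - V = 2 + 12 - 8 = 6
6 faces


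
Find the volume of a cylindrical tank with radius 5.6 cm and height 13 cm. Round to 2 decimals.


Shape: cylinder
Radius r = 5.6 cm, Height h = 13 cm
Formula: V = pi * r^2 * h
r^2 = 31.36
V = pi * 31.36 * 13
V = 407.68 * pi
V = 1280.76
1280.76 cm^3


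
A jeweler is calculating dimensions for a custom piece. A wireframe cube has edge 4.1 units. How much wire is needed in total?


Shape: cube
Side s = 4.1 units
A cube has 12 edges, all equal.
Formula: total edge length = 12 * s
Total = 12 * 4.1
Total = 49.2
49.2 units


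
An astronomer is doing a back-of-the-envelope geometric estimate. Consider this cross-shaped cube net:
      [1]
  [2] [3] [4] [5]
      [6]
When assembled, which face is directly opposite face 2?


Net: cross layout. Take square 3 as the base (bottom).
Fold the four squares in the horizontal row up around 3: 2 -> left, 4 -> right, 5 wraps to the top.
Fold 1 and 6 up from 3: 1 -> back, 6 -> front.
Opposite pairs are therefore: (1, 6), (2, 4), (3, 5).
Face 2 is opposite face 4.
face 4


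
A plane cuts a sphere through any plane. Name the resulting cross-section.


Solid: sphere
Cutting plane: through any plane
Visualize the intersection of the plane with the solid's surface.
The boundary of the cut region is a circle.
circle


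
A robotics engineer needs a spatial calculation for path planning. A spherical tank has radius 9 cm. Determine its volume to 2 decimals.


Shape: sphere
Radius r = 9 cm
Formula: V = (4/3) * pi * r^3
r^3 = 729
(4/3) * 729 = 972
V = 972 * pi
V = 3053.63
3053.63 cm^3


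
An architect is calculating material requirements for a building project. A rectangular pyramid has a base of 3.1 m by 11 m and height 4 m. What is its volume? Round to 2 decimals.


Shape: rectangular pyramid
Base: 3.1 m x 11 m, Height h = 4 m
Formula: V = (1/3) * base_area * h
base_area = 3.1 * 11 = 34.1
base_area * h = 34.1 * 4 = 136.4
V = 136.4 / 3
V = 45.47
45.47 m^3


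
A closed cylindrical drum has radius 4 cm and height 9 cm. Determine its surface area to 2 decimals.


Shape: closed cylinder
Radius r = 4 cm, Height h = 9 cm
Formula: SA = 2*pi*r^2 + 2*pi*r*h = 2*pi*r*(r + h)
r + h = 13
2 * r * (r + h) = 2 * 4 * 13 = 104
SA = 104 * pi
SA = 326.73
326.73 cm^2


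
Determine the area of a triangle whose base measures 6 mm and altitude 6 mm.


Shape: triangle
Base b = 6 mm, Height h = 6 mm
Formula: A = (1/2) * b * h
A = 0.5 * 6 * 6
A = 0.5 * 36
A = 18
18 mm^2


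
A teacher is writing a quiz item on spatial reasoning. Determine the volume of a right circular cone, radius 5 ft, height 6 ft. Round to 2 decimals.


Shape: cone
Radius r = 5 ft, Height h = 6 ft
Formula: V = (1/3) * pi * r^2 * h
r^2 = 25
pi * r^2 * h = pi * 25 * 6 = 150 * pi
V = 150 * pi / 3
V = 157.08
157.08 ft^3


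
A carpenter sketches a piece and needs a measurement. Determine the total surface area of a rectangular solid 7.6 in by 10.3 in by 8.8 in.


Shape: rectangular prism
l = 7.6 in, w = 10.3 in, h = 8.8 in
Formula: SA = 2(lw + lh + wh)
lw = 78.28, lh = 66.88, wh = 90.64
lw + lh + wh = 235.8
SA = 2 * 235.8
SA = 471.6
471.6 in^2


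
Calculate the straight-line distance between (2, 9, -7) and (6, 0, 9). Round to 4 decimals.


3D distance between two points
P1 = (2, 9, -7), P2 = (6, 0, 9)
Formula: d = sqrt((x2-x1)^2 + (y2-y1)^2 + (z2-z1)^2)
dx = 6 - 2 = 4
dy = 0 - 9 = -9
dz = 9 - -7 = 16
dx^2 + dy^2 + dz^2 = 16 + 81 + 256 = 353
d = sqrt(353)
d = 18.7883
18.7883 units


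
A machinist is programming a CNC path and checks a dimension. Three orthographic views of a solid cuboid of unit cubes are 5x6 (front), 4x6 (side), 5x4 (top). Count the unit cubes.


Orthographic views of a solid rectangular block:
Front view 5 x 6 -> length = 5, height = 6
Side view 4 x 6 -> width = 4, height = 6 (consistent)
Top view 5 x 4 -> confirms length = 5, width = 4
The block is 5 x 4 x 6.
Total unit cubes = 5 * 4 * 6 = 120
120 unit cubes


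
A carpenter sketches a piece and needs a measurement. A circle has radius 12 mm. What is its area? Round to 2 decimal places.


Shape: circle
Radius r = 12 mm
Formula: A = pi * r^2
r^2 = 12^2 = 144
A = pi * 144
A = 452.39
452.39 mm^2


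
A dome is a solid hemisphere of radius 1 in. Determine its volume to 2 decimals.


Shape: hemisphere (half of a sphere)
Radius r = 1 in
Formula: V = (1/2) * (4/3) * pi * r^3 = (2/3) * pi * r^3
r^3 = 1
(2/3) * 1 = 0.666667
V = 0.666667 * pi
V = 2.09
2.09 in^3


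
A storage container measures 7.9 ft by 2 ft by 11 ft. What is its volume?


Shape: rectangular prism
l = 7.9 ft, w = 2 ft, h = 11 ft
Formula: V = l * w * h
V = 7.9 * 2 * 11
V = 15.8 * 11
V = 173.8
173.8 ft^3


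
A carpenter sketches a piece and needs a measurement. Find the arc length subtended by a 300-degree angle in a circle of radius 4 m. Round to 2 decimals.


Shape: circular arc
Radius r = 4 m, Angle = 300 degrees
Formula: L = (angle/360) * 2 * pi * r
2 * pi * r = 8 * pi
L = (300/360) * 8 * pi
L = 6.666667 * pi
L = 20.94
20.94 m


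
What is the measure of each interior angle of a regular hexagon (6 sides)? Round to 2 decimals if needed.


Shape: regular hexagon (6 sides)
Formula: interior angle = (n - 2) * 180 / n
(n - 2) = 4
(n - 2) * 180 = 720
angle = 720 / 6
angle = 120
120 degrees


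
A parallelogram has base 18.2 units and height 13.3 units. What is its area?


Shape: parallelogram
Base b = 18.2 units, Height h = 13.3 units
Formula: A = b * h
A = 18.2 * 13.3
A = 242.06
242.06 units^2


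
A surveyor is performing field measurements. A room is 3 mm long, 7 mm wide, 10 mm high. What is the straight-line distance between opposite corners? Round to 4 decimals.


Shape: rectangular box (space diagonal)
l = 3 mm, w = 7 mm, h = 10 mm
Visualize: the diagonal of the base, then a right triangle with that diagonal and the height.
Formula: d = sqrt(l^2 + w^2 + h^2)
l^2 + w^2 + h^2 = 9 + 49 + 100 = 158
d = sqrt(158)
d = 12.5698
12.5698 mm


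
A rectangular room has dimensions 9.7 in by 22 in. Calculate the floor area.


Shape: rectangle
Length l = 9.7 in, Width w = 22 in
Formula: A = l * w
A = 9.7 * 22
A = 213.4
213.4 in^2


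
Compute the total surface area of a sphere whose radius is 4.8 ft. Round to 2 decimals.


Shape: sphere
Radius r = 4.8 ft
Formula: SA = 4 * pi * r^2
r^2 = 23.04
SA = 4 * pi * 23.04
SA = 92.16 * pi
SA = 289.53
289.53 ft^2


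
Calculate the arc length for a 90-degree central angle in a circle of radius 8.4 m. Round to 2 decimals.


Shape: circular arc
Radius r = 8.4 m, Angle = 90 degrees
Formula: L = (angle/360) * 2 * pi * r
2 * pi * r = 16.8 * pi
L = (90/360) * 16.8 * pi
L = 4.2 * pi
L = 13.19
13.19 m


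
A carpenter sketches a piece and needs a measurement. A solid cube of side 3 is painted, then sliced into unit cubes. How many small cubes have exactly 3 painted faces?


Large cube: 3 x 3 x 3, cut into unit cubes.
Cubes with 3 painted faces are at the corners. A cube always has 8 corners.
Count = 8
8 unit cubes


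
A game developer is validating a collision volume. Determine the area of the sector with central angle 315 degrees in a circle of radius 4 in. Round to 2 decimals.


Shape: circular sector
Radius r = 4 in, Angle = 315 degrees
Formula: A = (angle/360) * pi * r^2
r^2 = 16
Fraction of circle = 315/360
A = (315/360) * pi * 16
A = 14 * pi
A = 43.98
43.98 in^2


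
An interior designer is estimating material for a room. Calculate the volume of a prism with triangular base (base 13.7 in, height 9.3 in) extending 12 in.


Shape: triangular prism
Triangle base = 13.7 in, triangle height = 9.3 in, prism length L = 12 in
Formula: V = (1/2 * b * h_tri) * L
Cross-section area = 0.5 * 13.7 * 9.3 = 63.705
V = 63.705 * 12
V = 764.46
764.46 in^3


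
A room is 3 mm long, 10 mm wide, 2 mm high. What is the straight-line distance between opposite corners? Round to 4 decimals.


Shape: rectangular box (space diagonal)
l = 3 mm, w = 10 mm, h = 2 mm
Visualize: the diagonal of the base, then a right triangle with that diagonal and the height.
Formula: d = sqrt(l^2 + w^2 + h^2)
l^2 + w^2 + h^2 = 9 + 100 + 4 = 113
d = sqrt(113)
d = 10.6301
10.6301 mm


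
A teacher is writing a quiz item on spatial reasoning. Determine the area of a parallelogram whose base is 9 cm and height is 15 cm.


Shape: parallelogram
Base b = 9 cm, Height h = 15 cm
Formula: A = b * h
A = 9 * 15
A = 135
135 cm^2


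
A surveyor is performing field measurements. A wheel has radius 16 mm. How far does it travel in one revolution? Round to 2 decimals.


Shape: circle
Radius r = 16 mm
Formula: C = 2 * pi * r
C = 2 * pi * 16
C = 32 * pi
C = 100.53
100.53 mm


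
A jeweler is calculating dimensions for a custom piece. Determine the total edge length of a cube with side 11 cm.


Shape: cube
Side s = 11 cm
A cube has 12 edges, all equal.
Formula: total edge length = 12 * s
Total = 12 * 11
Total = 132
132 cm


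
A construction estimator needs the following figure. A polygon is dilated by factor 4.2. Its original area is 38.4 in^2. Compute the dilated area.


Linear scale factor k = 4.2
Original area = 38.4 in^2
Rule: under a linear scaling by k, areas scale by k^2.
k^2 = 4.2^2 = 17.64
New area = 38.4 * 17.64
New area = 677.376
677.376 in^2


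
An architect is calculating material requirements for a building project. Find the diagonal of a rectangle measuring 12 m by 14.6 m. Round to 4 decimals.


Shape: rectangle (diagonal via Pythagoras)
Sides: 12 m and 14.6 m
Formula: d = sqrt(l^2 + w^2)
l^2 = 144, w^2 = 213.16
l^2 + w^2 = 357.16
d = sqrt(357.16)
d = 18.8987
18.8987 m


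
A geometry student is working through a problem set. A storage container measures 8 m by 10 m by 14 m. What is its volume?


Shape: rectangular prism
l = 8 m, w = 10 m, h = 14 m
Formula: V = l * w * h
V = 8 * 10 * 14
V = 80 * 14
V = 1120
1120 m^3


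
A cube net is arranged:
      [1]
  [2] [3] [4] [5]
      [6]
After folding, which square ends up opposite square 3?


Net: cross layout. Take square 3 as the base (bottom).
Fold the four squares in the horizontal row up around 3: 2 -> left, 4 -> right, 5 wraps to the top.
Fold 1 and 6 up from 3: 1 -> back, 6 -> front.
Opposite pairs are therefore: (1, 6), (2, 4), (3, 5).
Face 3 is opposite face 5.
face 5


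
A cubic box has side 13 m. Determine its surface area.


Shape: cube
Side s = 13 m
A cube has 6 square faces.
Formula: SA = 6 * s^2
s^2 = 169
SA = 6 * 169
SA = 1014
1014 m^2


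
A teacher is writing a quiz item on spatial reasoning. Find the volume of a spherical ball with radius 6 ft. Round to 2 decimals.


Shape: sphere
Radius r = 6 ft
Formula: V = (4/3) * pi * r^3
r^3 = 216
(4/3) * 216 = 288
V = 288 * pi
V = 904.78
904.78 ft^3


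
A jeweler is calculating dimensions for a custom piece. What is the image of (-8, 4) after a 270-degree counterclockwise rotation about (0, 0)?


Transformation: rotation about the origin
Original point: (-8, 4)
Rule for 270 deg counterclockwise: (x, y) -> (y, -x)
Apply: (-8, 4) -> (4, 8)
(4, 8)


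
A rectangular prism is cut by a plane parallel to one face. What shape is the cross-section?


Solid: rectangular prism
Cutting plane: parallel to one face
Visualize the intersection of the plane with the solid's surface.
The boundary of the cut region is a rectangle.
rectangle


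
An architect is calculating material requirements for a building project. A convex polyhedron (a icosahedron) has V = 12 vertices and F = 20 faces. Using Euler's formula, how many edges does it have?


Polyhedron: icosahedron
Euler's formula for convex polyhedra: V - E + F = 2
Given: V = 12 vertices and F = 20 faces
Solve for E:
E = V + F - 2 = 12 + 20 - 2 = 30
30 edges


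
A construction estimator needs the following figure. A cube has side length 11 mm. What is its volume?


Shape: cube
Side s = 11 mm
Formula: V = s^3
V = 11 * 11 * 11
V = 121 * 11
V = 1331
1331 mm^3


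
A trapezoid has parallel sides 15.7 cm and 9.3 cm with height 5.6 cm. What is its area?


Shape: trapezoid
Parallel sides a = 15.7 cm, b = 9.3 cm; Height h = 5.6 cm
Formula: A = (a + b) * h / 2
a + b = 15.7 + 9.3 = 25
A = 25 * 5.6 / 2
A = 140 / 2
A = 70
70 cm^2


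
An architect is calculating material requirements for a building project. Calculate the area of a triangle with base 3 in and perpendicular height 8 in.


Shape: triangle
Base b = 3 in, Height h = 8 in
Formula: A = (1/2) * b * h
A = 0.5 * 3 * 8
A = 0.5 * 24
A = 12
12 in^2


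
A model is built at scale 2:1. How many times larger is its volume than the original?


Linear scale factor k = 2
Rule: under a linear scaling by k, volumes scale by k^3.
k^3 = 2 * 2 * 2
k^3 = 4 * 2
k^3 = 8
Volume scales by a factor of 8.
8 (dimensionless)


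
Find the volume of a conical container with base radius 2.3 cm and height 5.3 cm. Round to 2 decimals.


Shape: cone
Radius r = 2.3 cm, Height h = 5.3 cm
Formula: V = (1/3) * pi * r^2 * h
r^2 = 5.29
pi * r^2 * h = pi * 5.29 * 5.3 = 28.037 * pi
V = 28.037 * pi / 3
V = 29.36
29.36 cm^3


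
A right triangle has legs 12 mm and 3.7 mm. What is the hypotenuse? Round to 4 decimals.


Shape: right triangle
Legs a = 12 mm, b = 3.7 mm
Formula: c = sqrt(a^2 + b^2)
a^2 = 144, b^2 = 13.69
a^2 + b^2 = 157.69
c = sqrt(157.69)
c = 12.5575
12.5575 mm


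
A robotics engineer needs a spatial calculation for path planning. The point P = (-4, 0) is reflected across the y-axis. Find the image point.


Transformation: reflection
Original point: (-4, 0)
Rule for reflection over the y-axis: (x, y) -> (-x, y)
Apply: (-4, 0) -> (4, 0)
(4, 0)


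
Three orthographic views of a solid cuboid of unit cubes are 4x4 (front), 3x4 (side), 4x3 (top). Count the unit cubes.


Orthographic views of a solid rectangular block:
Front view 4 x 4 -> length = 4, height = 4
Side view 3 x 4 -> width = 3, height = 4 (consistent)
Top view 4 x 3 -> confirms length = 4, width = 3
The block is 4 x 3 x 4.
Total unit cubes = 4 * 3 * 4 = 48
48 unit cubes


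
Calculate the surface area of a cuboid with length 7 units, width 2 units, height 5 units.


Shape: rectangular prism
l = 7 units, w = 2 units, h = 5 units
Formula: SA = 2(lw + lh + wh)
lw = 14, lh = 35, wh = 10
lw + lh + wh = 59
SA = 2 * 59
SA = 118
118 units^2


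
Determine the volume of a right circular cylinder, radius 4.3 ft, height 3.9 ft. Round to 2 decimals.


Shape: cylinder
Radius r = 4.3 ft, Height h = 3.9 ft
Formula: V = pi * r^2 * h
r^2 = 18.49
V = pi * 18.49 * 3.9
V = 72.111 * pi
V = 226.54
226.54 ft^3


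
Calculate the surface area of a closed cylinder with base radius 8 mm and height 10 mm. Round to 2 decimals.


Shape: closed cylinder
Radius r = 8 mm, Height h = 10 mm
Formula: SA = 2*pi*r^2 + 2*pi*r*h = 2*pi*r*(r + h)
r + h = 18
2 * r * (r + h) = 2 * 8 * 18 = 288
SA = 288 * pi
SA = 904.78
904.78 mm^2


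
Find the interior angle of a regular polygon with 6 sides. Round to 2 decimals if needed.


Shape: regular hexagon (6 sides)
Formula: interior angle = (n - 2) * 180 / n
(n - 2) = 4
(n - 2) * 180 = 720
angle = 720 / 6
angle = 120
120 degrees


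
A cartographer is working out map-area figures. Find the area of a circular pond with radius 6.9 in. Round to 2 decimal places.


Shape: circle
Radius r = 6.9 in
Formula: A = pi * r^2
r^2 = 6.9^2 = 47.61
A = pi * 47.61
A = 149.57
149.57 in^2


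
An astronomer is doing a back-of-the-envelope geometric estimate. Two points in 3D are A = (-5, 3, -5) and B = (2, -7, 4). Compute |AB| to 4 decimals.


3D distance between two points
P1 = (-5, 3, -5), P2 = (2, -7, 4)
Formula: d = sqrt((x2-x1)^2 + (y2-y1)^2 + (z2-z1)^2)
dx = 2 - -5 = 7
dy = -7 - 3 = -10
dz = 4 - -5 = 9
dx^2 + dy^2 + dz^2 = 49 + 100 + 81 = 230
d = sqrt(230)
d = 15.1658
15.1658 units


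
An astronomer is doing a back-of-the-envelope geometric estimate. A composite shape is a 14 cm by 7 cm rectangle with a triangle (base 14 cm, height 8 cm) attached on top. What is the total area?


Composite shape: rectangle + triangle
Rectangle area = 14 * 7 = 98
Triangle area = 0.5 * 14 * 8 = 56
Total = 98 + 56
Total = 154
154 cm^2


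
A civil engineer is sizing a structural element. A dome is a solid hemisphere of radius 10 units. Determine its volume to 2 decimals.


Shape: hemisphere (half of a sphere)
Radius r = 10 units
Formula: V = (1/2) * (4/3) * pi * r^3 = (2/3) * pi * r^3
r^3 = 1000
(2/3) * 1000 = 666.666667
V = 666.666667 * pi
V = 2094.4
2094.4 units^3


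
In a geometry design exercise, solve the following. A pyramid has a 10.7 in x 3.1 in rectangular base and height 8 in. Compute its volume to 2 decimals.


Shape: rectangular pyramid
Base: 10.7 in x 3.1 in, Height h = 8 in
Formula: V = (1/3) * base_area * h
base_area = 10.7 * 3.1 = 33.17
base_area * h = 33.17 * 8 = 265.36
V = 265.36 / 3
V = 88.45
88.45 in^3


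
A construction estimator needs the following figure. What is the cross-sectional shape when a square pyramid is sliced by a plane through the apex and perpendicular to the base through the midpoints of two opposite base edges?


Solid: square pyramid
Cutting plane: through the apex and perpendicular to the base through the midpoints of two opposite base edges
Visualize the intersection of the plane with the solid's surface.
The boundary of the cut region is a isosceles triangle.
isosceles triangle


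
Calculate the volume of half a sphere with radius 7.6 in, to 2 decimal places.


Shape: hemisphere (half of a sphere)
Radius r = 7.6 in
Formula: V = (1/2) * (4/3) * pi * r^3 = (2/3) * pi * r^3
r^3 = 438.976
(2/3) * 438.976 = 292.650667
V = 292.650667 * pi
V = 919.39
919.39 in^3


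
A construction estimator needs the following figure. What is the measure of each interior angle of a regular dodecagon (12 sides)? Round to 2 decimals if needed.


Shape: regular dodecagon (12 sides)
Formula: interior angle = (n - 2) * 180 / n
(n - 2) = 10
(n - 2) * 180 = 1800
angle = 1800 / 12
angle = 150
150 degrees


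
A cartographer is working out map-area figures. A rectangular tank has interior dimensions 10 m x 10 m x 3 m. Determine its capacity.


Shape: rectangular prism
l = 10 m, w = 10 m, h = 3 m
Formula: V = l * w * h
V = 10 * 10 * 3
V = 100 * 3
V = 300
300 m^3


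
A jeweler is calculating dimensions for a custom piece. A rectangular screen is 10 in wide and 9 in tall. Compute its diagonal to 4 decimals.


Shape: rectangle (diagonal via Pythagoras)
Sides: 10 in and 9 in
Formula: d = sqrt(l^2 + w^2)
l^2 = 100, w^2 = 81
l^2 + w^2 = 181
d = sqrt(181)
d = 13.4536
13.4536 in


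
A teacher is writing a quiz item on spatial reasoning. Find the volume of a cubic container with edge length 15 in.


Shape: cube
Side s = 15 in
Formula: V = s^3
V = 15 * 15 * 15
V = 225 * 15
V = 3375
3375 in^3


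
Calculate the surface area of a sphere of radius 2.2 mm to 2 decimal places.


Shape: sphere
Radius r = 2.2 mm
Formula: SA = 4 * pi * r^2
r^2 = 4.84
SA = 4 * pi * 4.84
SA = 19.36 * pi
SA = 60.82
60.82 mm^2


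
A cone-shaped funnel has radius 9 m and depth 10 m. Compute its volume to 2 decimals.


Shape: cone
Radius r = 9 m, Height h = 10 m
Formula: V = (1/3) * pi * r^2 * h
r^2 = 81
pi * r^2 * h = pi * 81 * 10 = 810 * pi
V = 810 * pi / 3
V = 848.23
848.23 m^3


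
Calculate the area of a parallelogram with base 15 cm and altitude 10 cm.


Shape: parallelogram
Base b = 15 cm, Height h = 10 cm
Formula: A = b * h
A = 15 * 10
A = 150
150 cm^2


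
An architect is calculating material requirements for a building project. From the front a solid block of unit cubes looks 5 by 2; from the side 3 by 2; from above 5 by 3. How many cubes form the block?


Orthographic views of a solid rectangular block:
Front view 5 x 2 -> length = 5, height = 2
Side view 3 x 2 -> width = 3, height = 2 (consistent)
Top view 5 x 3 -> confirms length = 5, width = 3
The block is 5 x 3 x 2.
Total unit cubes = 5 * 3 * 2 = 30
30 unit cubes


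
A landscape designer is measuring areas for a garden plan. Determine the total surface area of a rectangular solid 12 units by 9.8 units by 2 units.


Shape: rectangular prism
l = 12 units, w = 9.8 units, h = 2 units
Formula: SA = 2(lw + lh + wh)
lw = 117.6, lh = 24, wh = 19.6
lw + lh + wh = 161.2
SA = 2 * 161.2
SA = 322.4
322.4 units^2


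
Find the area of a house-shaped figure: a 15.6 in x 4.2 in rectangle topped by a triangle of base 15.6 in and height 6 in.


Composite shape: rectangle + triangle
Rectangle area = 15.6 * 4.2 = 65.52
Triangle area = 0.5 * 15.6 * 6 = 46.8
Total = 65.52 + 46.8
Total = 112.32
112.32 in^2


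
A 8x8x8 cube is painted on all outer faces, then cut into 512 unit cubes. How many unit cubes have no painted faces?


Large cube: 8 x 8 x 8, cut into unit cubes.
n = 8, so n - 2 = 6
Unpainted cubes form the interior (n - 2)^3 block.
(n - 2)^3 = 6^3 = 216
216 unit cubes


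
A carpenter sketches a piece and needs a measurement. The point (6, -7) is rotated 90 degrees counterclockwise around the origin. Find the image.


Transformation: rotation about the origin
Original point: (6, -7)
Rule for 90 deg counterclockwise: (x, y) -> (-y, x)
Apply: (6, -7) -> (7, 6)
(7, 6)


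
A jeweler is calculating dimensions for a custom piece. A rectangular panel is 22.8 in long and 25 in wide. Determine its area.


Shape: rectangle
Length l = 22.8 in, Width w = 25 in
Formula: A = l * w
A = 22.8 * 25
A = 570
570 in^2


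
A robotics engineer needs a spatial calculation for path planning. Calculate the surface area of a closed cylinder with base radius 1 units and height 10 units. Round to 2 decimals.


Shape: closed cylinder
Radius r = 1 units, Height h = 10 units
Formula: SA = 2*pi*r^2 + 2*pi*r*h = 2*pi*r*(r + h)
r + h = 11
2 * r * (r + h) = 2 * 1 * 11 = 22
SA = 22 * pi
SA = 69.12
69.12 units^2


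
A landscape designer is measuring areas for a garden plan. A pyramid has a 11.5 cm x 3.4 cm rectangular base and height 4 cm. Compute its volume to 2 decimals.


Shape: rectangular pyramid
Base: 11.5 cm x 3.4 cm, Height h = 4 cm
Formula: V = (1/3) * base_area * h
base_area = 11.5 * 3.4 = 39.1
base_area * h = 39.1 * 4 = 156.4
V = 156.4 / 3
V = 52.13
52.13 cm^3


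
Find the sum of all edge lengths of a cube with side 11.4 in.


Shape: cube
Side s = 11.4 in
A cube has 12 edges, all equal.
Formula: total edge length = 12 * s
Total = 12 * 11.4
Total = 136.8
136.8 in


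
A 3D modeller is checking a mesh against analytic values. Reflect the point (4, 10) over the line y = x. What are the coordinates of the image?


Transformation: reflection
Original point: (4, 10)
Rule for reflection over y = x: (x, y) -> (y, x)
Apply: (4, 10) -> (10, 4)
(10, 4)


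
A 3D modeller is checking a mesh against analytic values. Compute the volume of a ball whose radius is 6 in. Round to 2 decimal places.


Shape: sphere
Radius r = 6 in
Formula: V = (4/3) * pi * r^3
r^3 = 216
(4/3) * 216 = 288
V = 288 * pi
V = 904.78
904.78 in^3


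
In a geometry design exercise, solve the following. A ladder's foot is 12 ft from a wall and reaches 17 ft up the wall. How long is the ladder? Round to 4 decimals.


Shape: right triangle
Legs a = 12 ft, b = 17 ft
Formula: c = sqrt(a^2 + b^2)
a^2 = 144, b^2 = 289
a^2 + b^2 = 433
c = sqrt(433)
c = 20.8087
20.8087 ft


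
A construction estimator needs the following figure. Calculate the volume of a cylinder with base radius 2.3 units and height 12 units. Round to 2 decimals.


Shape: cylinder
Radius r = 2.3 units, Height h = 12 units
Formula: V = pi * r^2 * h
r^2 = 5.29
V = pi * 5.29 * 12
V = 63.48 * pi
V = 199.43
199.43 units^3


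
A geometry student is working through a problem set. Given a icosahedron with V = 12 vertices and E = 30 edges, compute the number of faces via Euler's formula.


Polyhedron: icosahedron
Euler's formula for convex polyhedra: V - E + F = 2
Given: V = 12 vertices and E = 30 edges
Solve for F:
F = 2 + E - V = 2 + 30 - 12 = 20
20 faces


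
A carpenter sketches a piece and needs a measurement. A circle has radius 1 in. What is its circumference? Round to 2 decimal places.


Shape: circle
Radius r = 1 in
Formula: C = 2 * pi * r
C = 2 * pi * 1
C = 2 * pi
C = 6.28
6.28 in


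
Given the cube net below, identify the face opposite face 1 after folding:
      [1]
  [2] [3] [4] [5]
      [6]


Net: cross layout. Take square 3 as the base (bottom).
Fold the four squares in the horizontal row up around 3: 2 -> left, 4 -> right, 5 wraps to the top.
Fold 1 and 6 up from 3: 1 -> back, 6 -> front.
Opposite pairs are therefore: (1, 6), (2, 4), (3, 5).
Face 1 is opposite face 6.
face 6


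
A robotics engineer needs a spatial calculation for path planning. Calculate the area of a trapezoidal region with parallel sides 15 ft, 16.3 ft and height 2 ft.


Shape: trapezoid
Parallel sides a = 15 ft, b = 16.3 ft; Height h = 2 ft
Formula: A = (a + b) * h / 2
a + b = 15 + 16.3 = 31.3
A = 31.3 * 2 / 2
A = 62.6 / 2
A = 31.3
31.3 ft^2


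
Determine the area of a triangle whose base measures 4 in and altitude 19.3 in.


Shape: triangle
Base b = 4 in, Height h = 19.3 in
Formula: A = (1/2) * b * h
A = 0.5 * 4 * 19.3
A = 0.5 * 77.2
A = 38.6
38.6 in^2


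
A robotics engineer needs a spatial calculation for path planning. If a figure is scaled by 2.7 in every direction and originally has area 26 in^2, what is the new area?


Linear scale factor k = 2.7
Original area = 26 in^2
Rule: under a linear scaling by k, areas scale by k^2.
k^2 = 2.7^2 = 7.29
New area = 26 * 7.29
New area = 189.54
189.54 in^2


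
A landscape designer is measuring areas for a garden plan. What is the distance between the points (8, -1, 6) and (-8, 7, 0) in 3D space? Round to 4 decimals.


3D distance between two points
P1 = (8, -1, 6), P2 = (-8, 7, 0)
Formula: d = sqrt((x2-x1)^2 + (y2-y1)^2 + (z2-z1)^2)
dx = -8 - 8 = -16
dy = 7 - -1 = 8
dz = 0 - 6 = -6
dx^2 + dy^2 + dz^2 = 256 + 64 + 36 = 356
d = sqrt(356)
d = 18.868
18.868 units


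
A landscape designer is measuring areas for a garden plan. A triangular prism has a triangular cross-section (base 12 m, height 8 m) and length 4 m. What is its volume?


Shape: triangular prism
Triangle base = 12 m, triangle height = 8 m, prism length L = 4 m
Formula: V = (1/2 * b * h_tri) * L
Cross-section area = 0.5 * 12 * 8 = 48
V = 48 * 4
V = 192
192 m^3


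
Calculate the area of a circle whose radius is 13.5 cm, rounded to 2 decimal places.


Shape: circle
Radius r = 13.5 cm
Formula: A = pi * r^2
r^2 = 13.5^2 = 182.25
A = pi * 182.25
A = 572.56
572.56 cm^2


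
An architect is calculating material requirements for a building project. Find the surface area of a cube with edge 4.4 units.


Shape: cube
Side s = 4.4 units
A cube has 6 square faces.
Formula: SA = 6 * s^2
s^2 = 19.36
SA = 6 * 19.36
SA = 116.16
116.16 units^2


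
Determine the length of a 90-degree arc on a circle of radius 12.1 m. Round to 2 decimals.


Shape: circular arc
Radius r = 12.1 m, Angle = 90 degrees
Formula: L = (angle/360) * 2 * pi * r
2 * pi * r = 24.2 * pi
L = (90/360) * 24.2 * pi
L = 6.05 * pi
L = 19.01
19.01 m


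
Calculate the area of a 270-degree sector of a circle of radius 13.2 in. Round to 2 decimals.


Shape: circular sector
Radius r = 13.2 in, Angle = 270 degrees
Formula: A = (angle/360) * pi * r^2
r^2 = 174.24
Fraction of circle = 270/360
A = (270/360) * pi * 174.24
A = 130.68 * pi
A = 410.54
410.54 in^2


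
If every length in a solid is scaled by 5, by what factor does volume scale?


Linear scale factor k = 5
Rule: under a linear scaling by k, volumes scale by k^3.
k^3 = 5 * 5 * 5
k^3 = 25 * 5
k^3 = 125
Volume scales by a factor of 125.
125 (dimensionless)


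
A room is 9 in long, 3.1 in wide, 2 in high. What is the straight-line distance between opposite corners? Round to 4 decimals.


Shape: rectangular box (space diagonal)
l = 9 in, w = 3.1 in, h = 2 in
Visualize: the diagonal of the base, then a right triangle with that diagonal and the height.
Formula: d = sqrt(l^2 + w^2 + h^2)
l^2 + w^2 + h^2 = 81 + 9.61 + 4 = 94.61
d = sqrt(94.61)
d = 9.7268
9.7268 in


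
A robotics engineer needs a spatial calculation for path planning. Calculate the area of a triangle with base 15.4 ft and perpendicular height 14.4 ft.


Shape: triangle
Base b = 15.4 ft, Height h = 14.4 ft
Formula: A = (1/2) * b * h
A = 0.5 * 15.4 * 14.4
A = 0.5 * 221.76
A = 110.88
110.88 ft^2


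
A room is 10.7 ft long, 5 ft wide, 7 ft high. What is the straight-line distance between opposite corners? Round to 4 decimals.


Shape: rectangular box (space diagonal)
l = 10.7 ft, w = 5 ft, h = 7 ft
Visualize: the diagonal of the base, then a right triangle with that diagonal and the height.
Formula: d = sqrt(l^2 + w^2 + h^2)
l^2 + w^2 + h^2 = 114.49 + 25 + 49 = 188.49
d = sqrt(188.49)
d = 13.7292
13.7292 ft


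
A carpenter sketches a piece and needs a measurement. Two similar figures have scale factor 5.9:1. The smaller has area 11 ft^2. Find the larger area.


Linear scale factor k = 5.9
Original area = 11 ft^2
Rule: under a linear scaling by k, areas scale by k^2.
k^2 = 5.9^2 = 34.81
New area = 11 * 34.81
New area = 382.91
382.91 ft^2


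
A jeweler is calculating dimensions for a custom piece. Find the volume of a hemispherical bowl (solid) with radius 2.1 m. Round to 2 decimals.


Shape: hemisphere (half of a sphere)
Radius r = 2.1 m
Formula: V = (1/2) * (4/3) * pi * r^3 = (2/3) * pi * r^3
r^3 = 9.261
(2/3) * 9.261 = 6.174
V = 6.174 * pi
V = 19.4
19.4 m^3


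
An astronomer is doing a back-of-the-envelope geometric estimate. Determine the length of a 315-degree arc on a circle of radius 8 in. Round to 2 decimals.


Shape: circular arc
Radius r = 8 in, Angle = 315 degrees
Formula: L = (angle/360) * 2 * pi * r
2 * pi * r = 16 * pi
L = (315/360) * 16 * pi
L = 14 * pi
L = 43.98
43.98 in


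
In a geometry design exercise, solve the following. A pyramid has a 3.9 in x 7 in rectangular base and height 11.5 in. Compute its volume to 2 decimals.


Shape: rectangular pyramid
Base: 3.9 in x 7 in, Height h = 11.5 in
Formula: V = (1/3) * base_area * h
base_area = 3.9 * 7 = 27.3
base_area * h = 27.3 * 11.5 = 313.95
V = 313.95 / 3
V = 104.65
104.65 in^3


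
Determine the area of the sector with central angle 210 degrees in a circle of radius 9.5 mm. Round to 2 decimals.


Shape: circular sector
Radius r = 9.5 mm, Angle = 210 degrees
Formula: A = (angle/360) * pi * r^2
r^2 = 90.25
Fraction of circle = 210/360
A = (210/360) * pi * 90.25
A = 52.645833 * pi
A = 165.39
165.39 mm^2


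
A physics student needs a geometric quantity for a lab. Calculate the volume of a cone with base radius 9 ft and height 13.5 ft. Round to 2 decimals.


Shape: cone
Radius r = 9 ft, Height h = 13.5 ft
Formula: V = (1/3) * pi * r^2 * h
r^2 = 81
pi * r^2 * h = pi * 81 * 13.5 = 1093.5 * pi
V = 1093.5 * pi / 3
V = 1145.11
1145.11 ft^3


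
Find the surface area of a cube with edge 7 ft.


Shape: cube
Side s = 7 ft
A cube has 6 square faces.
Formula: SA = 6 * s^2
s^2 = 49
SA = 6 * 49
SA = 294
294 ft^2
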